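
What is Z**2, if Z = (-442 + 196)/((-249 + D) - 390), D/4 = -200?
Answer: 60516/2070721 ≈ 0.029225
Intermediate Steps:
D = -800 (D = 4*(-200) = -800)
Z = 246/1439 (Z = (-442 + 196)/((-249 - 800) - 390) = -246/(-1049 - 390) = -246/(-1439) = -246*(-1/1439) = 246/1439 ≈ 0.17095)
Z**2 = (246/1439)**2 = 60516/2070721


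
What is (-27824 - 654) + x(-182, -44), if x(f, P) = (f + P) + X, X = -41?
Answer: -28745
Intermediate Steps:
x(f, P) = -41 + P + f (x(f, P) = (f + P) - 41 = (P + f) - 41 = -41 + P + f)
(-27824 - 654) + x(-182, -44) = (-27824 - 654) + (-41 - 44 - 182) = -28478 - 267 = -28745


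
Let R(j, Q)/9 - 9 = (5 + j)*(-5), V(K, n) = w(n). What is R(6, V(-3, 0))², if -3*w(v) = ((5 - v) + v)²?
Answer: 171396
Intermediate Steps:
w(v) = -25/3 (w(v) = -((5 - v) + v)²/3 = -⅓*5² = -⅓*25 = -25/3)
V(K, n) = -25/3
R(j, Q) = -144 - 45*j (R(j, Q) = 81 + 9*((5 + j)*(-5)) = 81 + 9*(-25 - 5*j) = 81 + (-225 - 45*j) = -144 - 45*j)
R(6, V(-3, 0))² = (-144 - 45*6)² = (-144 - 270)² = (-414)² = 171396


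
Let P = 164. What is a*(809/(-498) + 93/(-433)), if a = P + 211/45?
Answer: -3010674101/9703530 ≈ -310.27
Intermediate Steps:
a = 7591/45 (a = 164 + 211/45 = 7591/45 ≈ 168.69)
a*(809/(-498) + 93/(-433)) = 7591*(809/(-498) + 93/(-433))/45 = 7591*(809*(-1/498) + 93*(-1/433))/45 = 7591*(-809/498 - 93/433)/45 = (7591/45)*(-396611/215634) = -3010674101/9703530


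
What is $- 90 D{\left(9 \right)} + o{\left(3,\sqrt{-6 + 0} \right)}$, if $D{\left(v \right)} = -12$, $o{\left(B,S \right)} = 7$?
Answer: $1087$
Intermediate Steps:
$- 90 D{\left(9 \right)} + o{\left(3,\sqrt{-6 + 0} \right)} = \left(-90\right) \left(-12\right) + 7 = 1080 + 7 = 1087$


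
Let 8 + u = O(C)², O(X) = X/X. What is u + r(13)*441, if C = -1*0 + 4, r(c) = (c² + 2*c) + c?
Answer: 91721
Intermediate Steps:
r(c) = c² + 3*c
C = 4 (C = 0 + 4 = 4)
O(X) = 1
u = -7 (u = -8 + 1² = -8 + 1 = -7)
u + r(13)*441 = -7 + (13*(3 + 13))*441 = -7 + (13*16)*441 = -7 + 208*441 = -7 + 91728 = 91721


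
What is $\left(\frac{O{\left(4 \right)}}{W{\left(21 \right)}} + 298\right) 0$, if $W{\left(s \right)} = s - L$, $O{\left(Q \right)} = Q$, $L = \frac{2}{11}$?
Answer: $0$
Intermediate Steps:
$L = \frac{2}{11}$ ($L = 2 \cdot \frac{1}{11} = \frac{2}{11} \approx 0.18182$)
$W{\left(s \right)} = - \frac{2}{11} + s$ ($W{\left(s \right)} = s - \frac{2}{11} = - \frac{2}{11} + s$)
$\left(\frac{O{\left(4 \right)}}{W{\left(21 \right)}} + 298\right) 0 = \left(\frac{4}{- \frac{2}{11} + 21} + 298\right) 0 = \left(\frac{4}{\frac{229}{11}} + 298\right) 0 = \left(4 \cdot \frac{11}{229} + 298\right) 0 = \left(\frac{44}{229} + 298\right) 0 = \frac{68286}{229} \cdot 0 = 0$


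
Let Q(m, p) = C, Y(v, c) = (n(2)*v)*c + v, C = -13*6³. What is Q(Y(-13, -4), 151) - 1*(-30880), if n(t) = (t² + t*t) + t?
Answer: 28072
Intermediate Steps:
n(t) = t + 2*t² (n(t) = (t² + t²) + t = 2*t² + t = t + 2*t²)
C = -2808 (C = -13*216 = -2808)
Y(v, c) = v + 10*c*v (Y(v, c) = ((2*(1 + 2*2))*v)*c + v = ((2*(1 + 4))*v)*c + v = ((2*5)*v)*c + v = (10*v)*c + v = 10*c*v + v = v + 10*c*v)
Q(m, p) = -2808
Q(Y(-13, -4), 151) - 1*(-30880) = -2808 - 1*(-30880) = -2808 + 30880 = 28072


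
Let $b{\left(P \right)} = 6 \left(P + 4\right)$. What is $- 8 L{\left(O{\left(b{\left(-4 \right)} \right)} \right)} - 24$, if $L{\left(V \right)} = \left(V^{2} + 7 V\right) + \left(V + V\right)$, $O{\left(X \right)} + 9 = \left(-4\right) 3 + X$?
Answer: $-2040$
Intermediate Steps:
$b{\left(P \right)} = 24 + 6 P$ ($b{\left(P \right)} = 6 \left(4 + P\right) = 24 + 6 P$)
$O{\left(X \right)} = -21 + X$ ($O{\left(X \right)} = -9 + \left(\left(-4\right) 3 + X\right) = -9 + \left(-12 + X\right) = -21 + X$)
$L{\left(V \right)} = V^{2} + 9 V$ ($L{\left(V \right)} = \left(V^{2} + 7 V\right) + 2 V = V^{2} + 9 V$)
$- 8 L{\left(O{\left(b{\left(-4 \right)} \right)} \right)} - 24 = - 8 \left(-21 + \left(24 + 6 \left(-4\right)\right)\right) \left(9 + \left(-21 + \left(24 + 6 \left(-4\right)\right)\right)\right) - 24 = - 8 \left(-21 + \left(24 - 24\right)\right) \left(9 + \left(-21 + \left(24 - 24\right)\right)\right) - 24 = - 8 \left(-21 + 0\right) \left(9 + \left(-21 + 0\right)\right) - 24 = - 8 \left(- 21 \left(9 - 21\right)\right) - 24 = - 8 \left(\left(-21\right) \left(-12\right)\right) - 24 = \left(-8\right) 252 - 24 = -2016 - 24 = -2040$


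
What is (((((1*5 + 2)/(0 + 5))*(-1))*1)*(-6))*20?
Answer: 168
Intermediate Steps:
(((((1*5 + 2)/(0 + 5))*(-1))*1)*(-6))*20 = (((((5 + 2)/5)*(-1))*1)*(-6))*20 = ((((7*(1/5))*(-1))*1)*(-6))*20 = ((((7/5)*(-1))*1)*(-6))*20 = (-7/5*1*(-6))*20 = -7/5*(-6)*20 = (42/5)*20 = 168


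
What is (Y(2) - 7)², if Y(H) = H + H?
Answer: 9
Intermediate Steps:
Y(H) = 2*H
(Y(2) - 7)² = (2*2 - 7)² = (4 - 7)² = (-3)² = 9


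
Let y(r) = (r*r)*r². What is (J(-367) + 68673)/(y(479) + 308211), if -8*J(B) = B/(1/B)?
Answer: 414695/421147845536 ≈ 9.8468e-7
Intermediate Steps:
J(B) = -B²/8 (J(B) = -B/(8*(1/B)) = -B*B/8 = -B²/8)
y(r) = r⁴ (y(r) = r²*r² = r⁴)
(J(-367) + 68673)/(y(479) + 308211) = (-⅛*(-367)² + 68673)/(479⁴ + 308211) = (-⅛*134689 + 68673)/(52643172481 + 308211) = (-134689/8 + 68673)/52643480692 = (414695/8)*(1/52643480692) = 414695/421147845536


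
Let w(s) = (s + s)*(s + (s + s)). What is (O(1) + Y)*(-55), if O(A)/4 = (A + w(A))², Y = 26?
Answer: -12210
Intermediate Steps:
w(s) = 6*s² (w(s) = (2*s)*(s + 2*s) = (2*s)*(3*s) = 6*s²)
O(A) = 4*(A + 6*A²)²
(O(1) + Y)*(-55) = (4*1²*(1 + 6*1)² + 26)*(-55) = (4*1*(1 + 6)² + 26)*(-55) = (4*1*7² + 26)*(-55) = (4*1*49 + 26)*(-55) = (196 + 26)*(-55) = 222*(-55) = -12210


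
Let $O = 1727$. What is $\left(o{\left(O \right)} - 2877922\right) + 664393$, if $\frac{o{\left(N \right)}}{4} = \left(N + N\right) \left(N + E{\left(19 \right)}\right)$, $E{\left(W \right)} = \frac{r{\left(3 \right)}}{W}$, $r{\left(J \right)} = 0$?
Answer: $21646703$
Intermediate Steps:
$E{\left(W \right)} = 0$ ($E{\left(W \right)} = \frac{0}{W} = 0$)
$o{\left(N \right)} = 8 N^{2}$ ($o{\left(N \right)} = 4 \left(N + N\right) \left(N + 0\right) = 4 \cdot 2 N N = 4 \cdot 2 N^{2} = 8 N^{2}$)
$\left(o{\left(O \right)} - 2877922\right) + 664393 = \left(8 \cdot 1727^{2} - 2877922\right) + 664393 = \left(8 \cdot 2982529 - 2877922\right) + 664393 = \left(23860232 - 2877922\right) + 664393 = 20982310 + 664393 = 21646703$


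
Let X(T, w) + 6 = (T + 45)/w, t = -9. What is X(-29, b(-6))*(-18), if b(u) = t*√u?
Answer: 108 - 16*I*√6/3 ≈ 108.0 - 13.064*I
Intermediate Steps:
b(u) = -9*√u
X(T, w) = -6 + (45 + T)/w (X(T, w) = -6 + (T + 45)/w = -6 + (45 + T)/w)
X(-29, b(-6))*(-18) = ((45 - 29 - (-54)*√(-6))/((-9*I*√6)))*(-18) = ((45 - 29 - (-54)*I*√6)/((-9*I*√6)))*(-18) = ((I*√6/54)*(45 - 29 + 54*I*√6))*(-18) = ((I*√6/54)*(16 + 54*I*√6))*(-18) = (I*√6*(16 + 54*I*√6)/54)*(-18) = -I*√6*(16 + 54*I*√6)/3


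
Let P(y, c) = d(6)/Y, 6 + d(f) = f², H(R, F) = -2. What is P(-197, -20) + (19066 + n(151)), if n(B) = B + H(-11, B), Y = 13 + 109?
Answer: 1172130/61 ≈ 19215.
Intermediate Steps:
d(f) = -6 + f²
Y = 122
n(B) = -2 + B (n(B) = B - 2 = -2 + B)
P(y, c) = 15/61 (P(y, c) = (-6 + 6²)/122 = (-6 + 36)*(1/122) = 30*(1/122) = 15/61)
P(-197, -20) + (19066 + n(151)) = 15/61 + (19066 + (-2 + 151)) = 15/61 + (19066 + 149) = 15/61 + 19215 = 1172130/61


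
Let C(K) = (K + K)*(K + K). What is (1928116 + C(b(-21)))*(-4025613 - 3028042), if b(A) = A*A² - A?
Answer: -2422496805575980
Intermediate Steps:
b(A) = A³ - A
C(K) = 4*K² (C(K) = (2*K)*(2*K) = 4*K²)
(1928116 + C(b(-21)))*(-4025613 - 3028042) = (1928116 + 4*((-21)³ - 1*(-21))²)*(-4025613 - 3028042) = (1928116 + 4*(-9261 + 21)²)*(-7053655) = (1928116 + 4*(-9240)²)*(-7053655) = (1928116 + 4*85377600)*(-7053655) = (1928116 + 341510400)*(-7053655) = 343438516*(-7053655) = -2422496805575980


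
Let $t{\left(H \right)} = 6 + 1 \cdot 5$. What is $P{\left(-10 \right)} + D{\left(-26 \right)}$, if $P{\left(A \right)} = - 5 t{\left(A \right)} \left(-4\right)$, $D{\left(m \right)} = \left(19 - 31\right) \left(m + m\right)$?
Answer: $844$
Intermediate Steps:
$t{\left(H \right)} = 11$ ($t{\left(H \right)} = 6 + 5 = 11$)
$D{\left(m \right)} = - 24 m$ ($D{\left(m \right)} = - 12 \cdot 2 m = - 24 m$)
$P{\left(A \right)} = 220$ ($P{\left(A \right)} = \left(-5\right) 11 \left(-4\right) = \left(-55\right) \left(-4\right) = 220$)
$P{\left(-10 \right)} + D{\left(-26 \right)} = 220 - -624 = 220 + 624 = 844$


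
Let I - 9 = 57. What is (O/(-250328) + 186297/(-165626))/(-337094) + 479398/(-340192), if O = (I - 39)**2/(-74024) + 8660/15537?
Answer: -120404826419546883373457844187/85442274891995948013412760448 ≈ -1.4092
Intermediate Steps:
I = 66 (I = 9 + 57 = 66)
O = 629721367/1150110888 (O = (66 - 39)**2/(-74024) + 8660/15537 = 27**2*(-1/74024) + 8660*(1/15537) = 729*(-1/74024) + 8660/15537 = -729/74024 + 8660/15537 = 629721367/1150110888 ≈ 0.54753)
(O/(-250328) + 186297/(-165626))/(-337094) + 479398/(-340192) = ((629721367/1150110888)/(-250328) + 186297/(-165626))/(-337094) + 479398/(-340192) = ((629721367/1150110888)*(-1/250328) + 186297*(-1/165626))*(-1/337094) + 479398*(-1/340192) = (-629721367/287904958371264 - 186297/165626)*(-1/337094) - 239699/170096 = -26817967163961250075/23842273317599485632*(-1/337094) - 239699/170096 = 26817967163961250075/8037087281722881009633408 - 239699/170096 = -120404826419546883373457844187/85442274891995948013412760448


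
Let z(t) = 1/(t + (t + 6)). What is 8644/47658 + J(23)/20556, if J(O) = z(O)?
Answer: 118457987/653105232 ≈ 0.18138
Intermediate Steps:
z(t) = 1/(6 + 2*t) (z(t) = 1/(t + (6 + t)) = 1/(6 + 2*t))
J(O) = 1/(2*(3 + O))
8644/47658 + J(23)/20556 = 8644/47658 + (1/(2*(3 + 23)))/20556 = 8644*(1/47658) + ((½)/26)*(1/20556) = 4322/23829 + ((½)*(1/26))*(1/20556) = 4322/23829 + (1/52)*(1/20556) = 4322/23829 + 1/1068912 = 118457987/653105232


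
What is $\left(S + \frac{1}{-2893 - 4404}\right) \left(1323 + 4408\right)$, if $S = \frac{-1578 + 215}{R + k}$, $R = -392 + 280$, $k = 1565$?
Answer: $- \frac{57007769984}{10602541} \approx -5376.8$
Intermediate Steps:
$R = -112$
$S = - \frac{1363}{1453}$ ($S = \frac{-1578 + 215}{-112 + 1565} = - \frac{1363}{1453} \approx -0.93806$)
$\left(S + \frac{1}{-2893 - 4404}\right) \left(1323 + 4408\right) = \left(- \frac{1363}{1453} + \frac{1}{-2893 - 4404}\right) \left(1323 + 4408\right) = \left(- \frac{1363}{1453} + \frac{1}{-7297}\right) 5731 = \left(- \frac{1363}{1453} - \frac{1}{7297}\right) 5731 = \left(- \frac{9947264}{10602541}\right) 5731 = - \frac{57007769984}{10602541}$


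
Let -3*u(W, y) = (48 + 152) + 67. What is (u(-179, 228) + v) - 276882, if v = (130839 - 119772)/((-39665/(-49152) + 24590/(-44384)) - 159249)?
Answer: -3006963019892068439/10856596053061 ≈ -2.7697e+5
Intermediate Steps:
v = -754479710208/10856596053061 (v = 11067/((-39665*(-1/49152) + 24590*(-1/44384)) - 159249) = 11067/((39665/49152 - 12295/22192) - 159249) = 11067/(17245115/68173824 - 159249) = 11067/(-10856596053061/68173824) = 11067*(-68173824/10856596053061) = -754479710208/10856596053061 ≈ -0.069495)
u(W, y) = -89 (u(W, y) = -((48 + 152) + 67)/3 = -(200 + 67)/3 = -⅓*267 = -89)
(u(-179, 228) + v) - 276882 = (-89 - 754479710208/10856596053061) - 276882 = -966991528432637/10856596053061 - 276882 = -3006963019892068439/10856596053061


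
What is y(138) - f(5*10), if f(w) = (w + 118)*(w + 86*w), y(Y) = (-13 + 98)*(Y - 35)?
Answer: -722045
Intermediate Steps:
y(Y) = -2975 + 85*Y (y(Y) = 85*(-35 + Y) = -2975 + 85*Y)
f(w) = 87*w*(118 + w) (f(w) = (118 + w)*(87*w) = 87*w*(118 + w))
y(138) - f(5*10) = (-2975 + 85*138) - 87*5*10*(118 + 5*10) = (-2975 + 11730) - 87*50*(118 + 50) = 8755 - 87*50*168 = 8755 - 1*730800 = 8755 - 730800 = -722045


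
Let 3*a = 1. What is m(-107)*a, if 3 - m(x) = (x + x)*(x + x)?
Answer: -45793/3 ≈ -15264.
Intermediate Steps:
a = ⅓ (a = (⅓)*1 = ⅓ ≈ 0.33333)
m(x) = 3 - 4*x² (m(x) = 3 - (x + x)*(x + x) = 3 - 2*x*2*x = 3 - 4*x²)
m(-107)*a = (3 - 4*(-107)²)*(⅓) = (3 - 4*11449)*(⅓) = (3 - 45796)*(⅓) = -45793*⅓ = -45793/3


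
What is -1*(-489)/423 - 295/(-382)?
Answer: 103861/53862 ≈ 1.9283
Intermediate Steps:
-1*(-489)/423 - 295/(-382) = 489*(1/423) - 295*(-1/382) = 163/141 + 295/382 = 103861/53862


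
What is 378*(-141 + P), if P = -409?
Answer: -207900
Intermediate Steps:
378*(-141 + P) = 378*(-141 - 409) = 378*(-550) = -207900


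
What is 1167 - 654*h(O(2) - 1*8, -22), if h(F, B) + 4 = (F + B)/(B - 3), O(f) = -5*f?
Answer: 13683/5 ≈ 2736.6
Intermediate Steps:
h(F, B) = -4 + (B + F)/(-3 + B) (h(F, B) = -4 + (F + B)/(B - 3) = -4 + (B + F)/(-3 + B))
1167 - 654*h(O(2) - 1*8, -22) = 1167 - 654*(12 + (-5*2 - 1*8) - 3*(-22))/(-3 - 22) = 1167 - 654*(12 + (-10 - 8) + 66)/(-25) = 1167 - (-654)*(12 - 18 + 66)/25 = 1167 - (-654)*60/25 = 1167 - 654*(-12/5) = 1167 + 7848/5 = 13683/5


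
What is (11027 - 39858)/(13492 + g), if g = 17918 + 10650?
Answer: -28831/42060 ≈ -0.68547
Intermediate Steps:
g = 28568
(11027 - 39858)/(13492 + g) = (11027 - 39858)/(13492 + 28568) = -28831/42060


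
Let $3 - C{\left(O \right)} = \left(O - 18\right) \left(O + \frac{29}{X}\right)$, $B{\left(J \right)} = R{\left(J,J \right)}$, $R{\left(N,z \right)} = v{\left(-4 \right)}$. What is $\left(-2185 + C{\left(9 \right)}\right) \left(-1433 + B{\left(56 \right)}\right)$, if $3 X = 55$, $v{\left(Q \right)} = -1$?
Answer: $\frac{164583048}{55} \approx 2.9924 \cdot 10^{6}$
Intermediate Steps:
$R{\left(N,z \right)} = -1$
$B{\left(J \right)} = -1$
$X = \frac{55}{3}$ ($X = \frac{1}{3} \cdot 55 = \frac{55}{3} \approx 18.333$)
$C{\left(O \right)} = 3 - \left(-18 + O\right) \left(\frac{87}{55} + O\right)$ ($C{\left(O \right)} = 3 - \left(O - 18\right) \left(O + \frac{29}{\frac{55}{3}}\right) = 3 - \left(-18 + O\right) \left(O + 29 \cdot \frac{3}{55}\right) = 3 - \left(-18 + O\right) \left(O + \frac{87}{55}\right) = 3 - \left(-18 + O\right) \left(\frac{87}{55} + O\right)$)
$\left(-2185 + C{\left(9 \right)}\right) \left(-1433 + B{\left(56 \right)}\right) = \left(-2185 + \left(\frac{1731}{55} - 9^{2} + \frac{903}{55} \cdot 9\right)\right) \left(-1433 - 1\right) = \left(-2185 + \left(\frac{1731}{55} - 81 + \frac{8127}{55}\right)\right) \left(-1434\right) = \left(-2185 + \frac{5403}{55}\right) \left(-1434\right) = \left(- \frac{114772}{55}\right) \left(-1434\right) = \frac{164583048}{55}$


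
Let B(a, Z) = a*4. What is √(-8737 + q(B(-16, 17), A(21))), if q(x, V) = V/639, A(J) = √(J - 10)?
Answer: √(-396388953 + 71*√11)/213 ≈ 93.472*I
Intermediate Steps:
A(J) = √(-10 + J)
B(a, Z) = 4*a
q(x, V) = V/639 (q(x, V) = V*(1/639) = V/639)
√(-8737 + q(B(-16, 17), A(21))) = √(-8737 + √(-10 + 21)/639) = √(-8737 + √11/639)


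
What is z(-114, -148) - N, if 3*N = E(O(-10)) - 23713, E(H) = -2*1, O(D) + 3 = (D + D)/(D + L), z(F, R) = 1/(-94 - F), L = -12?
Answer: 158101/20 ≈ 7905.0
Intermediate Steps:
O(D) = -3 + 2*D/(-12 + D) (O(D) = -3 + (D + D)/(D - 12) = -3 + (2*D)/(-12 + D) = -3 + 2*D/(-12 + D))
E(H) = -2
N = -7905 (N = (-2 - 23713)/3 = (⅓)*(-23715) = -7905)
z(-114, -148) - N = -1/(94 - 114) - 1*(-7905) = -1/(-20) + 7905 = -1*(-1/20) + 7905 = 1/20 + 7905 = 158101/20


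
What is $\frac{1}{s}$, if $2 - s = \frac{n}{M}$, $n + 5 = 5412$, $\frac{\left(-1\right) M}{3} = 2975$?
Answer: $\frac{8925}{23257} \approx 0.38376$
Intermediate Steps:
$M = -8925$ ($M = \left(-3\right) 2975 = -8925$)
$n = 5407$ ($n = -5 + 5412 = 5407$)
$s = \frac{23257}{8925}$ ($s = 2 - \frac{5407}{-8925} = 2 - 5407 \left(- \frac{1}{8925}\right) = 2 - - \frac{5407}{8925} = 2 + \frac{5407}{8925} = \frac{23257}{8925} \approx 2.6058$)
$\frac{1}{s} = \frac{1}{\frac{23257}{8925}} = \frac{8925}{23257}$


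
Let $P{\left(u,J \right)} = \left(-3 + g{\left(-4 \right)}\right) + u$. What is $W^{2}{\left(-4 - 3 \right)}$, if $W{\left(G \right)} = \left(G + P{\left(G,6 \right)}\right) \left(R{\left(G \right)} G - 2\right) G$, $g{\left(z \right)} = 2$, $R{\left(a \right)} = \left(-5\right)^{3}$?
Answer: $8402472225$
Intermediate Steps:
$R{\left(a \right)} = -125$
$P{\left(u,J \right)} = -1 + u$ ($P{\left(u,J \right)} = \left(-3 + 2\right) + u = -1 + u$)
$W{\left(G \right)} = G \left(-1 + 2 G\right) \left(-2 - 125 G\right)$ ($W{\left(G \right)} = \left(G + \left(-1 + G\right)\right) \left(- 125 G - 2\right) G = \left(-1 + 2 G\right) \left(-2 - 125 G\right) G = G \left(-1 + 2 G\right) \left(-2 - 125 G\right)$)
$W^{2}{\left(-4 - 3 \right)} = \left(\left(-4 - 3\right) \left(2 - 250 \left(-4 - 3\right)^{2} + 121 \left(-4 - 3\right)\right)\right)^{2} = \left(- 7 \left(2 - 250 \left(-7\right)^{2} + 121 \left(-7\right)\right)\right)^{2} = \left(- 7 \left(2 - 12250 - 847\right)\right)^{2} = \left(\left(-7\right) \left(-13095\right)\right)^{2} = 91665^{2} = 8402472225$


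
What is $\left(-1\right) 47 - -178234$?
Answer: $178187$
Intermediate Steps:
$\left(-1\right) 47 - -178234 = -47 + 178234 = 178187$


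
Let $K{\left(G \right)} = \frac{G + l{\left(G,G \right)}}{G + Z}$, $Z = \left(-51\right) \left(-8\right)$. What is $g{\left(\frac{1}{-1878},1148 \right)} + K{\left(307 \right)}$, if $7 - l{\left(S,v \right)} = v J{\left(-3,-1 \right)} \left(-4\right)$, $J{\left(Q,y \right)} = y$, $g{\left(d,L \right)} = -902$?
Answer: $- \frac{645844}{715} \approx -903.28$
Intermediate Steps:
$Z = 408$
$l{\left(S,v \right)} = 7 - 4 v$ ($l{\left(S,v \right)} = 7 - v \left(-1\right) \left(-4\right) = 7 - - v \left(-4\right) = 7 - 4 v$)
$K{\left(G \right)} = \frac{7 - 3 G}{408 + G}$ ($K{\left(G \right)} = \frac{G - \left(-7 + 4 G\right)}{G + 408} = \frac{7 - 3 G}{408 + G}$)
$g{\left(\frac{1}{-1878},1148 \right)} + K{\left(307 \right)} = -902 + \frac{7 - 921}{408 + 307} = -902 + \frac{7 - 921}{715} = -902 + \frac{1}{715} \left(-914\right) = -902 - \frac{914}{715} = - \frac{645844}{715}$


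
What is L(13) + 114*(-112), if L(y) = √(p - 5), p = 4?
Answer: -12768 + I ≈ -12768.0 + 1.0*I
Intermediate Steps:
L(y) = I (L(y) = √(4 - 5) = √(-1) = I)
L(13) + 114*(-112) = I + 114*(-112) = I - 12768 = -12768 + I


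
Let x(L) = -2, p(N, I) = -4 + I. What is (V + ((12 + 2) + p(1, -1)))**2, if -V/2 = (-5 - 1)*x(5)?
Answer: 225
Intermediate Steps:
V = -24 (V = -2*(-5 - 1)*(-2) = -(-12)*(-2) = -2*12 = -24)
(V + ((12 + 2) + p(1, -1)))**2 = (-24 + ((12 + 2) + (-4 - 1)))**2 = (-24 + (14 - 5))**2 = (-24 + 9)**2 = (-15)**2 = 225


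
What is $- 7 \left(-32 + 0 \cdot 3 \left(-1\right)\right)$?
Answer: $224$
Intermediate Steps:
$- 7 \left(-32 + 0 \cdot 3 \left(-1\right)\right) = - 7 \left(-32 + 0 \left(-1\right)\right) = - 7 \left(-32 + 0\right) = \left(-7\right) \left(-32\right) = 224$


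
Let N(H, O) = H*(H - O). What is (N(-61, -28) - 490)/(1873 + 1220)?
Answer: 1523/3093 ≈ 0.49240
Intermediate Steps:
(N(-61, -28) - 490)/(1873 + 1220) = (-61*(-61 - 1*(-28)) - 490)/(1873 + 1220) = (-61*(-61 + 28) - 490)/3093 = (-61*(-33) - 490)*(1/3093) = (2013 - 490)*(1/3093) = 1523*(1/3093) = 1523/3093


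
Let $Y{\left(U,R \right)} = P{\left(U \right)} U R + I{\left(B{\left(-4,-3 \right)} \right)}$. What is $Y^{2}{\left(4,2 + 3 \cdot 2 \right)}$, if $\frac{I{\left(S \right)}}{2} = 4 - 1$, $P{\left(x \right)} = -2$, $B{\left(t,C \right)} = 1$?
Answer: $3364$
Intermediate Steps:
$I{\left(S \right)} = 6$ ($I{\left(S \right)} = 2 \left(4 - 1\right) = 2 \cdot 3 = 6$)
$Y{\left(U,R \right)} = 6 - 2 R U$ ($Y{\left(U,R \right)} = - 2 U R + 6 = - 2 R U + 6 = 6 - 2 R U$)
$Y^{2}{\left(4,2 + 3 \cdot 2 \right)} = \left(6 - 2 \left(2 + 3 \cdot 2\right) 4\right)^{2} = \left(6 - 2 \left(2 + 6\right) 4\right)^{2} = \left(6 - 16 \cdot 4\right)^{2} = \left(6 - 64\right)^{2} = \left(-58\right)^{2} = 3364$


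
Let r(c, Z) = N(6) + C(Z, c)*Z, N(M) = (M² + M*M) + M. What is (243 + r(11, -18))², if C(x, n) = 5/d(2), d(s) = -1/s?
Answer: 251001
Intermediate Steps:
N(M) = M + 2*M² (N(M) = (M² + M²) + M = 2*M² + M = M + 2*M²)
C(x, n) = -10 (C(x, n) = 5/((-1/2)) = 5/((-1*½)) = 5/(-½) = 5*(-2) = -10)
r(c, Z) = 78 - 10*Z (r(c, Z) = 6*(1 + 2*6) - 10*Z = 6*(1 + 12) - 10*Z = 6*13 - 10*Z = 78 - 10*Z)
(243 + r(11, -18))² = (243 + (78 - 10*(-18)))² = (243 + (78 + 180))² = (243 + 258)² = 501² = 251001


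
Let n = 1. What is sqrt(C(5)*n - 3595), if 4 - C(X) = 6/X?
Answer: I*sqrt(89805)/5 ≈ 59.935*I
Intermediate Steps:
C(X) = 4 - 6/X
sqrt(C(5)*n - 3595) = sqrt((4 - 6/5)*1 - 3595) = sqrt((14/5)*1 - 3595) = sqrt(14/5 - 3595) = sqrt(-17961/5) = I*sqrt(89805)/5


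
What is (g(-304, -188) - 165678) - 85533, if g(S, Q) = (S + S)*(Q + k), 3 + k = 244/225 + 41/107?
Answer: -3273605689/24075 ≈ -1.3598e+5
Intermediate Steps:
k = -36892/24075 (k = -3 + (244/225 + 41/107) = -3 + 35333/24075 = -36892/24075 ≈ -1.5324)
g(S, Q) = 2*S*(-36892/24075 + Q) (g(S, Q) = (S + S)*(Q - 36892/24075) = (2*S)*(-36892/24075 + Q) = 2*S*(-36892/24075 + Q))
(g(-304, -188) - 165678) - 85533 = ((2/24075)*(-304)*(-36892 + 24075*(-188)) - 165678) - 85533 = ((2/24075)*(-304)*(-36892 - 4526100) - 165678) - 85533 = ((2/24075)*(-304)*(-4562992) - 165678) - 85533 = (2774299136/24075 - 165678) - 85533 = -1214398714/24075 - 85533 = -3273605689/24075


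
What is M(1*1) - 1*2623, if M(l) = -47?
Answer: -2670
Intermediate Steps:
M(1*1) - 1*2623 = -47 - 1*2623 = -47 - 2623 = -2670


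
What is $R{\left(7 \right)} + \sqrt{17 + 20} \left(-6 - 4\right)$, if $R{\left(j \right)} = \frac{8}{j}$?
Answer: $\frac{8}{7} - 10 \sqrt{37} \approx -59.685$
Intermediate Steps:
$R{\left(7 \right)} + \sqrt{17 + 20} \left(-6 - 4\right) = \frac{8}{7} + \sqrt{17 + 20} \left(-6 - 4\right) = 8 \cdot \frac{1}{7} + \sqrt{37} \left(-10\right) = \frac{8}{7} - 10 \sqrt{37}$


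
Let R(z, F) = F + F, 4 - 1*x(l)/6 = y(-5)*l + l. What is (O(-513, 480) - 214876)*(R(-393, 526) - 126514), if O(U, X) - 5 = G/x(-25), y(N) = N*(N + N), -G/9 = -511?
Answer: 34479371802535/1279 ≈ 2.6958e+10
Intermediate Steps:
G = 4599 (G = -9*(-511) = 4599)
y(N) = 2*N² (y(N) = N*(2*N) = 2*N²)
x(l) = 24 - 306*l (x(l) = 24 - 6*((2*(-5)²)*l + l) = 24 - 6*((2*25)*l + l) = 24 - 6*(50*l + l) = 24 - 306*l)
R(z, F) = 2*F
O(U, X) = 14323/2558 (O(U, X) = 5 + 4599/(24 - 306*(-25)) = 5 + 4599/(24 + 7650) = 5 + 4599/7674 = 5 + 4599*(1/7674) = 5 + 1533/2558 = 14323/2558)
(O(-513, 480) - 214876)*(R(-393, 526) - 126514) = (14323/2558 - 214876)*(2*526 - 126514) = -549638485*(1052 - 126514)/2558 = -549638485/2558*(-125462) = 34479371802535/1279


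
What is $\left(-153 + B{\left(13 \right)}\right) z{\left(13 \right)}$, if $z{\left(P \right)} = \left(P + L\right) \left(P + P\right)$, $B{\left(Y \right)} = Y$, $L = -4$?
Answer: $-32760$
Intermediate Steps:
$z{\left(P \right)} = 2 P \left(-4 + P\right)$ ($z{\left(P \right)} = \left(P - 4\right) \left(P + P\right) = \left(-4 + P\right) 2 P = 2 P \left(-4 + P\right)$)
$\left(-153 + B{\left(13 \right)}\right) z{\left(13 \right)} = \left(-153 + 13\right) 2 \cdot 13 \left(-4 + 13\right) = - 140 \cdot 2 \cdot 13 \cdot 9 = \left(-140\right) 234 = -32760$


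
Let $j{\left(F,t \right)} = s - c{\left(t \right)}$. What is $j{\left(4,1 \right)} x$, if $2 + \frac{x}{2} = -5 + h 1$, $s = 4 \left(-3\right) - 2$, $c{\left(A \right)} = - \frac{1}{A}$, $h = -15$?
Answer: $572$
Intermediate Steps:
$s = -14$ ($s = -12 - 2 = -14$)
$j{\left(F,t \right)} = -14 + \frac{1}{t}$ ($j{\left(F,t \right)} = -14 - - \frac{1}{t} = -14 + \frac{1}{t}$)
$x = -44$ ($x = -4 + 2 \left(-5 - 15\right) = -4 + 2 \left(-20\right) = -4 - 40 = -44$)
$j{\left(4,1 \right)} x = \left(-14 + 1^{-1}\right) \left(-44\right) = \left(-14 + 1\right) \left(-44\right) = \left(-13\right) \left(-44\right) = 572$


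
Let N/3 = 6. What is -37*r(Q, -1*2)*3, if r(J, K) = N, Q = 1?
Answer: -1998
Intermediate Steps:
N = 18 (N = 3*6 = 18)
r(J, K) = 18
-37*r(Q, -1*2)*3 = -37*18*3 = -666*3 = -1998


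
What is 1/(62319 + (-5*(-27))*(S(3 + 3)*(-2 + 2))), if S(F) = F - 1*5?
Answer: 1/62319 ≈ 1.6046e-5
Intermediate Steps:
S(F) = -5 + F (S(F) = F - 5 = -5 + F)
1/(62319 + (-5*(-27))*(S(3 + 3)*(-2 + 2))) = 1/(62319 + (-5*(-27))*((-5 + (3 + 3))*(-2 + 2))) = 1/(62319 + 135*((-5 + 6)*0)) = 1/(62319 + 135*(1*0)) = 1/(62319 + 135*0) = 1/(62319 + 0) = 1/62319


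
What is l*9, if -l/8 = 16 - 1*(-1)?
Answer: -1224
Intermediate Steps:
l = -136 (l = -8*(16 - 1*(-1)) = -8*(16 + 1) = -8*17 = -136)
l*9 = -136*9 = -1224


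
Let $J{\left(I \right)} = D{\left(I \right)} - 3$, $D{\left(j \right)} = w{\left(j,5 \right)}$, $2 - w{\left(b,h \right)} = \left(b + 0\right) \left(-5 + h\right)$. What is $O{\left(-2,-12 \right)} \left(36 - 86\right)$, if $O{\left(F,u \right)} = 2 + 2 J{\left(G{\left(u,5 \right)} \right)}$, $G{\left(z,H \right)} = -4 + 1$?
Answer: $0$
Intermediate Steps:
$G{\left(z,H \right)} = -3$
$w{\left(b,h \right)} = 2 - b \left(-5 + h\right)$ ($w{\left(b,h \right)} = 2 - \left(b + 0\right) \left(-5 + h\right) = 2 - b \left(-5 + h\right)$)
$D{\left(j \right)} = 2$ ($D{\left(j \right)} = 2 + 5 j - j 5 = 2 + 5 j - 5 j = 2$)
$J{\left(I \right)} = -1$ ($J{\left(I \right)} = 2 - 3 = -1$)
$O{\left(F,u \right)} = 0$ ($O{\left(F,u \right)} = 2 + 2 \left(-1\right) = 2 - 2 = 0$)
$O{\left(-2,-12 \right)} \left(36 - 86\right) = 0 \left(36 - 86\right) = 0 \left(-50\right) = 0$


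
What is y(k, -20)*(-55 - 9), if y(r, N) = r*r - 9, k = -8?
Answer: -3520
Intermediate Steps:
y(r, N) = -9 + r² (y(r, N) = r² - 9 = -9 + r²)
y(k, -20)*(-55 - 9) = (-9 + (-8)²)*(-55 - 9) = (-9 + 64)*(-64) = 55*(-64) = -3520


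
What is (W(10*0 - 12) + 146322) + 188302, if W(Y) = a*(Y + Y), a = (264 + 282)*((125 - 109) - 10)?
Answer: 256000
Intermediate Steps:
a = 3276 (a = 546*(16 - 10) = 546*6 = 3276)
W(Y) = 6552*Y (W(Y) = 3276*(Y + Y) = 3276*(2*Y) = 6552*Y)
(W(10*0 - 12) + 146322) + 188302 = (6552*(10*0 - 12) + 146322) + 188302 = (6552*(0 - 12) + 146322) + 188302 = (6552*(-12) + 146322) + 188302 = (-78624 + 146322) + 188302 = 67698 + 188302 = 256000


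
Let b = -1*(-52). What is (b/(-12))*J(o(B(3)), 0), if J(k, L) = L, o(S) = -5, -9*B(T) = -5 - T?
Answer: 0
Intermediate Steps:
B(T) = 5/9 + T/9 (B(T) = -(-5 - T)/9 = 5/9 + T/9)
b = 52
(b/(-12))*J(o(B(3)), 0) = (52/(-12))*0 = (52*(-1/12))*0 = -13/3*0 = 0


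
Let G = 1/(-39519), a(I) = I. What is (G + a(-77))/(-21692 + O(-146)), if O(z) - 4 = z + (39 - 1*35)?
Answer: 1521482/431349885 ≈ 0.0035273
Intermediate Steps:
O(z) = 8 + z (O(z) = 4 + (z + (39 - 1*35)) = 4 + (z + (39 - 35)) = 4 + (z + 4) = 4 + (4 + z) = 8 + z)
G = -1/39519 ≈ -2.5304e-5
(G + a(-77))/(-21692 + O(-146)) = (-1/39519 - 77)/(-21692 + (8 - 146)) = -3042964/(39519*(-21692 - 138)) = -3042964/39519/(-21830) = -3042964/39519*(-1/21830) = 1521482/431349885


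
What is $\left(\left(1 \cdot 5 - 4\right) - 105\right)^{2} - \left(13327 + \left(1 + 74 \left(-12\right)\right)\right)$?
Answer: $-1624$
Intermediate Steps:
$\left(\left(1 \cdot 5 - 4\right) - 105\right)^{2} - \left(13327 + \left(1 + 74 \left(-12\right)\right)\right) = \left(\left(5 - 4\right) - 105\right)^{2} - \left(13327 + \left(1 - 888\right)\right) = \left(1 - 105\right)^{2} - \left(13327 - 887\right) = \left(-104\right)^{2} - 12440 = 10816 - 12440 = -1624$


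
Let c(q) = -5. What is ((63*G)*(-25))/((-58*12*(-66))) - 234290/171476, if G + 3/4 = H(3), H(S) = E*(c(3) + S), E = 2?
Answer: -1053276735/875213504 ≈ -1.2035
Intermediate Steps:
H(S) = -10 + 2*S (H(S) = 2*(-5 + S) = -10 + 2*S)
G = -19/4 (G = -¾ + (-10 + 2*3) = -¾ + (-10 + 6) = -¾ - 4 = -19/4 ≈ -4.7500)
((63*G)*(-25))/((-58*12*(-66))) - 234290/171476 = ((63*(-19/4))*(-25))/((-58*12*(-66))) - 234290/171476 = (-1197/4*(-25))/((-696*(-66))) - 234290*1/171476 = (29925/4)/45936 - 117145/85738 = (29925/4)*(1/45936) - 117145/85738 = 3325/20416 - 117145/85738 = -1053276735/875213504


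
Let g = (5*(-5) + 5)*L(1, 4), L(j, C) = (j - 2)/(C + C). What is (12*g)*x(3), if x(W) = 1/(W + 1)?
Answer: 15/2 ≈ 7.5000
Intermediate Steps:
L(j, C) = (-2 + j)/(2*C) (L(j, C) = (-2 + j)/((2*C)) = (-2 + j)*(1/(2*C)) = (-2 + j)/(2*C))
x(W) = 1/(1 + W)
g = 5/2 (g = (5*(-5) + 5)*((½)*(-2 + 1)/4) = (-25 + 5)*((½)*(¼)*(-1)) = -20*(-⅛) = 5/2 ≈ 2.5000)
(12*g)*x(3) = (12*(5/2))/(1 + 3) = 30/4 = 30*(¼) = 15/2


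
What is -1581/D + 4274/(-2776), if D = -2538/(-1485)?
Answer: -60447209/65236 ≈ -926.59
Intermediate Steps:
D = 94/55 (D = -2538*(-1/1485) = 94/55 ≈ 1.7091)
-1581/D + 4274/(-2776) = -1581/94/55 + 4274/(-2776) = -1581*55/94 + 4274*(-1/2776) = -86955/94 - 2137/1388 = -60447209/65236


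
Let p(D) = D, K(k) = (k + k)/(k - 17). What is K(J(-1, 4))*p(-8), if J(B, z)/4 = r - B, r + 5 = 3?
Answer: -64/21 ≈ -3.0476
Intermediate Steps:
r = -2 (r = -5 + 3 = -2)
J(B, z) = -8 - 4*B (J(B, z) = 4*(-2 - B) = -8 - 4*B)
K(k) = 2*k/(-17 + k) (K(k) = (2*k)/(-17 + k) = 2*k/(-17 + k))
K(J(-1, 4))*p(-8) = (2*(-8 - 4*(-1))/(-17 + (-8 - 4*(-1))))*(-8) = (2*(-8 + 4)/(-17 + (-8 + 4)))*(-8) = (2*(-4)/(-17 - 4))*(-8) = (2*(-4)/(-21))*(-8) = (2*(-4)*(-1/21))*(-8) = (8/21)*(-8) = -64/21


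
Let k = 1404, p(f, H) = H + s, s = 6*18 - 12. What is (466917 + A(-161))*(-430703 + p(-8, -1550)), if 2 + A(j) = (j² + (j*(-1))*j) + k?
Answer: -202387334083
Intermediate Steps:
s = 96 (s = 108 - 12 = 96)
p(f, H) = 96 + H (p(f, H) = H + 96 = 96 + H)
A(j) = 1402 (A(j) = -2 + ((j² + (j*(-1))*j) + 1404) = -2 + ((j² + (-j)*j) + 1404) = -2 + ((j² - j²) + 1404) = -2 + (0 + 1404) = -2 + 1404 = 1402)
(466917 + A(-161))*(-430703 + p(-8, -1550)) = (466917 + 1402)*(-430703 + (96 - 1550)) = 468319*(-430703 - 1454) = 468319*(-432157) = -202387334083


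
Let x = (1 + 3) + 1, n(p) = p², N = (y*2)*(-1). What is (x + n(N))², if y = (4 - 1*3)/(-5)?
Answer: 16641/625 ≈ 26.626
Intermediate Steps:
y = -⅕ (y = (4 - 3)*(-⅕) = 1*(-⅕) = -⅕ ≈ -0.20000)
N = ⅖ (N = -⅕*2*(-1) = -⅖*(-1) = ⅖ ≈ 0.40000)
x = 5 (x = 4 + 1 = 5)
(x + n(N))² = (5 + (⅖)²)² = (5 + 4/25)² = (129/25)² = 16641/625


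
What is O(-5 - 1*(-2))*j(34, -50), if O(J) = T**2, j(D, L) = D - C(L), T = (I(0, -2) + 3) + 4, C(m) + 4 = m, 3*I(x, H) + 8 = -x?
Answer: 14872/9 ≈ 1652.4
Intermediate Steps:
I(x, H) = -8/3 - x/3 (I(x, H) = -8/3 + (-x)/3 = -8/3 - x/3)
C(m) = -4 + m
T = 13/3 (T = ((-8/3 - 1/3*0) + 3) + 4 = ((-8/3 + 0) + 3) + 4 = (-8/3 + 3) + 4 = 1/3 + 4 = 13/3 ≈ 4.3333)
j(D, L) = 4 + D - L (j(D, L) = D - (-4 + L) = D + (4 - L) = 4 + D - L)
O(J) = 169/9 (O(J) = (13/3)**2 = 169/9)
O(-5 - 1*(-2))*j(34, -50) = 169*(4 + 34 - 1*(-50))/9 = 169*(4 + 34 + 50)/9 = (169/9)*88 = 14872/9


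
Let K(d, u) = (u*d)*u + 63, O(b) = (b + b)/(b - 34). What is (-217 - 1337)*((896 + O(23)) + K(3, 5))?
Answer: -17603712/11 ≈ -1.6003e+6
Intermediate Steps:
O(b) = 2*b/(-34 + b) (O(b) = (2*b)/(-34 + b) = 2*b/(-34 + b))
K(d, u) = 63 + d*u² (K(d, u) = (d*u)*u + 63 = d*u² + 63 = 63 + d*u²)
(-217 - 1337)*((896 + O(23)) + K(3, 5)) = (-217 - 1337)*((896 + 2*23/(-34 + 23)) + (63 + 3*5²)) = -1554*((896 + 2*23/(-11)) + (63 + 3*25)) = -1554*((896 + 2*23*(-1/11)) + (63 + 75)) = -1554*((896 - 46/11) + 138) = -1554*(9810/11 + 138) = -1554*11328/11 = -17603712/11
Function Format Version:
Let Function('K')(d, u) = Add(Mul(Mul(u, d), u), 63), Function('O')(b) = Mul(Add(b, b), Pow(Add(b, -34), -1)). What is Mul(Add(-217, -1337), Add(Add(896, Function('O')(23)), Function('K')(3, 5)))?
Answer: Rational(-17603712, 11) ≈ -1.6003e+6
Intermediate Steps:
Function('O')(b) = Mul(2, b, Pow(Add(-34, b), -1)) (Function('O')(b) = Mul(Mul(2, b), Pow(Add(-34, b), -1)) = Mul(2, b, Pow(Add(-34, b), -1)))
Function('K')(d, u) = Add(63, Mul(d, Pow(u, 2))) (Function('K')(d, u) = Add(Mul(Mul(d, u), u), 63) = Add(Mul(d, Pow(u, 2)), 63) = Add(63, Mul(d, Pow(u, 2))))
Mul(Add(-217, -1337), Add(Add(896, Function('O')(23)), Function('K')(3, 5))) = Mul(Add(-217, -1337), Add(Add(896, Mul(2, 23, Pow(Add(-34, 23), -1))), Add(63, Mul(3, Pow(5, 2))))) = Mul(-1554, Add(Add(896, Mul(2, 23, Pow(-11, -1))), Add(63, Mul(3, 25)))) = Mul(-1554, Add(Add(896, Mul(2, 23, Rational(-1, 11))), Add(63, 75))) = Mul(-1554, Add(Add(896, Rational(-46, 11)), 138)) = Mul(-1554, Add(Rational(9810, 11), 138)) = Mul(-1554, Rational(11328, 11)) = Rational(-17603712, 11)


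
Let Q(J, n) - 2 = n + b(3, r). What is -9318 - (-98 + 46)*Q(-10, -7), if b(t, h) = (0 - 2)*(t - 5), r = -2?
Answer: -9370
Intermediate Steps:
b(t, h) = 10 - 2*t (b(t, h) = -2*(-5 + t) = 10 - 2*t)
Q(J, n) = 6 + n (Q(J, n) = 2 + (n + (10 - 2*3)) = 2 + (n + (10 - 6)) = 2 + (n + 4) = 2 + (4 + n) = 6 + n)
-9318 - (-98 + 46)*Q(-10, -7) = -9318 - (-98 + 46)*(6 - 7) = -9318 - (-52)*(-1) = -9318 - 1*52 = -9318 - 52 = -9370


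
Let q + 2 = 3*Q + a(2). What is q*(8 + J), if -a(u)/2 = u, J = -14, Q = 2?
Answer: 0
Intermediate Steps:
a(u) = -2*u
q = 0 (q = -2 + (3*2 - 2*2) = -2 + (6 - 4) = -2 + 2 = 0)
q*(8 + J) = 0*(8 - 14) = 0*(-6) = 0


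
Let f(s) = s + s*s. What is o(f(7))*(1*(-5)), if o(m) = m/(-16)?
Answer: 35/2 ≈ 17.500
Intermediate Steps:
f(s) = s + s**2
o(m) = -m/16 (o(m) = m*(-1/16) = -m/16)
o(f(7))*(1*(-5)) = (-7*(1 + 7)/16)*(1*(-5)) = -7*8/16*(-5) = -1/16*56*(-5) = -7/2*(-5) = 35/2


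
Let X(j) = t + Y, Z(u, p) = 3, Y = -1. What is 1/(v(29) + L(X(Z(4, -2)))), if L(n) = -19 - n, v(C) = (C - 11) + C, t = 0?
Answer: 1/29 ≈ 0.034483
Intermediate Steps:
v(C) = -11 + 2*C (v(C) = (-11 + C) + C = -11 + 2*C)
X(j) = -1 (X(j) = 0 - 1 = -1)
1/(v(29) + L(X(Z(4, -2)))) = 1/((-11 + 2*29) + (-19 - 1*(-1))) = 1/((-11 + 58) + (-19 + 1)) = 1/(47 - 18) = 1/29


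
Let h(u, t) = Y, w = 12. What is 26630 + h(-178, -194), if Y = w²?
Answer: 26774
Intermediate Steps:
Y = 144 (Y = 12² = 144)
h(u, t) = 144
26630 + h(-178, -194) = 26630 + 144 = 26774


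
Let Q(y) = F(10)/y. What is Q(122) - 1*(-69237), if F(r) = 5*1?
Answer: 8446919/122 ≈ 69237.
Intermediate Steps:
F(r) = 5
Q(y) = 5/y
Q(122) - 1*(-69237) = 5/122 - 1*(-69237) = 5*(1/122) + 69237 = 5/122 + 69237 = 8446919/122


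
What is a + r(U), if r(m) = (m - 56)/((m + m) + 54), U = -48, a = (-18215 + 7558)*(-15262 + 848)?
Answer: 3225810010/21 ≈ 1.5361e+8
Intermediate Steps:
a = 153609998 (a = -10657*(-14414) = 153609998)
r(m) = (-56 + m)/(54 + 2*m) (r(m) = (-56 + m)/(2*m + 54) = (-56 + m)/(54 + 2*m))
a + r(U) = 153609998 + (-56 - 48)/(2*(27 - 48)) = 153609998 + (½)*(-104)/(-21) = 153609998 + (½)*(-1/21)*(-104) = 153609998 + 52/21 = 3225810010/21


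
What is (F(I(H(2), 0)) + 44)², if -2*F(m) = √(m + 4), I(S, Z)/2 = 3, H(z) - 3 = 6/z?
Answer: (88 - √10)²/4 ≈ 1799.4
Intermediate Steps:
H(z) = 3 + 6/z
I(S, Z) = 6 (I(S, Z) = 2*3 = 6)
F(m) = -√(4 + m)/2 (F(m) = -√(m + 4)/2 = -√(4 + m)/2)
(F(I(H(2), 0)) + 44)² = (-√(4 + 6)/2 + 44)² = (-√10/2 + 44)² = (44 - √10/2)²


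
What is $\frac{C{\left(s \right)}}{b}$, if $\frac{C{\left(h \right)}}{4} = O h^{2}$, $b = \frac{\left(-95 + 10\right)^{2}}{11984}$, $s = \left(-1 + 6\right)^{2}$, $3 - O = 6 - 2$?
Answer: $- \frac{1198400}{289} \approx -4146.7$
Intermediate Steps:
$O = -1$ ($O = 3 - \left(6 - 2\right) = 3 - 4 = -1$)
$s = 25$ ($s = 5^{2} = 25$)
$b = \frac{7225}{11984}$ ($b = \left(-85\right)^{2} \cdot \frac{1}{11984} = 7225 \cdot \frac{1}{11984} = \frac{7225}{11984} \approx 0.60289$)
$C{\left(h \right)} = - 4 h^{2}$ ($C{\left(h \right)} = 4 \left(- h^{2}\right) = - 4 h^{2}$)
$\frac{C{\left(s \right)}}{b} = \frac{\left(-4\right) 25^{2}}{\frac{7225}{11984}} = \left(-4\right) 625 \cdot \frac{11984}{7225} = \left(-2500\right) \frac{11984}{7225} = - \frac{1198400}{289}$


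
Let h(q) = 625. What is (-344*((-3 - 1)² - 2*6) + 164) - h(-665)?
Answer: -1837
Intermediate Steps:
(-344*((-3 - 1)² - 2*6) + 164) - h(-665) = (-344*((-3 - 1)² - 2*6) + 164) - 1*625 = (-344*((-4)² - 12) + 164) - 625 = (-344*(16 - 12) + 164) - 625 = (-344*4 + 164) - 625 = (-1376 + 164) - 625 = -1212 - 625 = -1837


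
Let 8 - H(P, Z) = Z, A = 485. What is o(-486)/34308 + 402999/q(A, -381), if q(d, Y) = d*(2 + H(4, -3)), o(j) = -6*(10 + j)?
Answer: 1153674731/18025995 ≈ 64.001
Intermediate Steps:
H(P, Z) = 8 - Z
o(j) = -60 - 6*j
q(d, Y) = 13*d (q(d, Y) = d*(2 + (8 - 1*(-3))) = d*(2 + (8 + 3)) = d*(2 + 11) = d*13 = 13*d)
o(-486)/34308 + 402999/q(A, -381) = (-60 - 6*(-486))/34308 + 402999/((13*485)) = (-60 + 2916)*(1/34308) + 402999/6305 = 2856*(1/34308) + 402999*(1/6305) = 238/2859 + 402999/6305 = 1153674731/18025995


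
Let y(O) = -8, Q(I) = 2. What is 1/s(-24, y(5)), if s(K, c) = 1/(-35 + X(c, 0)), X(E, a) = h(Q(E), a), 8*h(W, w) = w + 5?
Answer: -275/8 ≈ -34.375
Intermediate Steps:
h(W, w) = 5/8 + w/8 (h(W, w) = (w + 5)/8 = (5 + w)/8 = 5/8 + w/8)
X(E, a) = 5/8 + a/8
s(K, c) = -8/275 (s(K, c) = 1/(-35 + (5/8 + (⅛)*0)) = 1/(-35 + (5/8 + 0)) = 1/(-35 + 5/8) = 1/(-275/8) = -8/275)
1/s(-24, y(5)) = 1/(-8/275) = -275/8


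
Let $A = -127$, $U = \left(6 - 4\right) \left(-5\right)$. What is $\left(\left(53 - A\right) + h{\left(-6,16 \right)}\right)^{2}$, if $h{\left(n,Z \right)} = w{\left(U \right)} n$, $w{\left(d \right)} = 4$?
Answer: $24336$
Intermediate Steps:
$U = -10$ ($U = 2 \left(-5\right) = -10$)
$h{\left(n,Z \right)} = 4 n$
$\left(\left(53 - A\right) + h{\left(-6,16 \right)}\right)^{2} = \left(\left(53 - -127\right) + 4 \left(-6\right)\right)^{2} = \left(\left(53 + 127\right) - 24\right)^{2} = \left(180 - 24\right)^{2} = 156^{2} = 24336$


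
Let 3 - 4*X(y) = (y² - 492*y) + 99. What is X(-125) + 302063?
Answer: 1131031/4 ≈ 2.8276e+5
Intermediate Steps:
X(y) = -24 + 123*y - y²/4 (X(y) = ¾ - ((y² - 492*y) + 99)/4 = ¾ - (99 + y² - 492*y)/4 = ¾ + (-99/4 + 123*y - y²/4) = -24 + 123*y - y²/4)
X(-125) + 302063 = (-24 + 123*(-125) - ¼*(-125)²) + 302063 = (-24 - 15375 - ¼*15625) + 302063 = (-24 - 15375 - 15625/4) + 302063 = -77221/4 + 302063 = 1131031/4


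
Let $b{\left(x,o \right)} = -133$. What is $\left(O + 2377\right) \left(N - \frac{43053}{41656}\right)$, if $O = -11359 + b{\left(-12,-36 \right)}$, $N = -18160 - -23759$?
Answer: $- \frac{16736352295}{328} \approx -5.1025 \cdot 10^{7}$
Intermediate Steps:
$N = 5599$ ($N = -18160 + 23759 = 5599$)
$O = -11492$ ($O = -11359 - 133 = -11492$)
$\left(O + 2377\right) \left(N - \frac{43053}{41656}\right) = \left(-11492 + 2377\right) \left(5599 - \frac{43053}{41656}\right) = - 9115 \left(5599 - \frac{339}{328}\right) = \left(-9115\right) \frac{1836133}{328} = - \frac{16736352295}{328}$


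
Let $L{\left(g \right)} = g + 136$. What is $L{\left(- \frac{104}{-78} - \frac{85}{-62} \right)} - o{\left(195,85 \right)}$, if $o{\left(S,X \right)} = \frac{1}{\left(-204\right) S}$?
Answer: $\frac{171047401}{1233180} \approx 138.7$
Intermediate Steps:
$L{\left(g \right)} = 136 + g$
$o{\left(S,X \right)} = - \frac{1}{204 S}$
$L{\left(- \frac{104}{-78} - \frac{85}{-62} \right)} - o{\left(195,85 \right)} = \left(136 - \left(- \frac{85}{62} - \frac{4}{3}\right)\right) - - \frac{1}{204 \cdot 195} = \left(136 - - \frac{503}{186}\right) - \left(- \frac{1}{204}\right) \frac{1}{195} = \left(136 + \left(\frac{4}{3} + \frac{85}{62}\right)\right) - - \frac{1}{39780} = \left(136 + \frac{503}{186}\right) + \frac{1}{39780} = \frac{25799}{186} + \frac{1}{39780} = \frac{171047401}{1233180}$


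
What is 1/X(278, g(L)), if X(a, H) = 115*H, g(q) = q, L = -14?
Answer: -1/1610 ≈ -0.00062112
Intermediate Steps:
1/X(278, g(L)) = 1/(115*(-14)) = 1/(-1610) = -1/1610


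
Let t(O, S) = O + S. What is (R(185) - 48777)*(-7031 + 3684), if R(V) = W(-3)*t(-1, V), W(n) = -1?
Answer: 163872467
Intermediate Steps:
R(V) = 1 - V (R(V) = -(-1 + V) = 1 - V)
(R(185) - 48777)*(-7031 + 3684) = ((1 - 1*185) - 48777)*(-7031 + 3684) = ((1 - 185) - 48777)*(-3347) = (-184 - 48777)*(-3347) = -48961*(-3347) = 163872467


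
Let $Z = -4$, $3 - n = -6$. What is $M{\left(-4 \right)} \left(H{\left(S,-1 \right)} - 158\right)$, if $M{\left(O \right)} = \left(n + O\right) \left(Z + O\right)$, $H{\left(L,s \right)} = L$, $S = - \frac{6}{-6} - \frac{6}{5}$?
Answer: $6328$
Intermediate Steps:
$n = 9$ ($n = 3 - -6 = 3 + 6 = 9$)
$S = - \frac{1}{5}$ ($S = \left(-6\right) \left(- \frac{1}{6}\right) - \frac{6}{5} = 1 - \frac{6}{5} = - \frac{1}{5} \approx -0.2$)
$M{\left(O \right)} = \left(-4 + O\right) \left(9 + O\right)$ ($M{\left(O \right)} = \left(9 + O\right) \left(-4 + O\right) = \left(-4 + O\right) \left(9 + O\right)$)
$M{\left(-4 \right)} \left(H{\left(S,-1 \right)} - 158\right) = \left(-36 + \left(-4\right)^{2} + 5 \left(-4\right)\right) \left(- \frac{1}{5} - 158\right) = \left(-36 + 16 - 20\right) \left(- \frac{791}{5}\right) = \left(-40\right) \left(- \frac{791}{5}\right) = 6328$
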